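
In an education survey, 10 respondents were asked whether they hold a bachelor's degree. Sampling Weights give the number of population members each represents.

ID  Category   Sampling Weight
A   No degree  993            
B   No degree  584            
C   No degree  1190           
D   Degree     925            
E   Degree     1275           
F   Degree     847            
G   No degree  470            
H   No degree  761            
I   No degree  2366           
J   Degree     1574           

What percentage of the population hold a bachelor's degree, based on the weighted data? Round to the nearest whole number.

Sum of weights for 'Degree' = 925 + 1275 + 847 + 1574 = 4621
Total weight = 993 + 584 + 1190 + 925 + 1275 + 847 + 470 + 761 + 2366 + 1574 = 10985
Weighted proportion = 4621 / 10985 = 0.42066454 → 42.066454%

42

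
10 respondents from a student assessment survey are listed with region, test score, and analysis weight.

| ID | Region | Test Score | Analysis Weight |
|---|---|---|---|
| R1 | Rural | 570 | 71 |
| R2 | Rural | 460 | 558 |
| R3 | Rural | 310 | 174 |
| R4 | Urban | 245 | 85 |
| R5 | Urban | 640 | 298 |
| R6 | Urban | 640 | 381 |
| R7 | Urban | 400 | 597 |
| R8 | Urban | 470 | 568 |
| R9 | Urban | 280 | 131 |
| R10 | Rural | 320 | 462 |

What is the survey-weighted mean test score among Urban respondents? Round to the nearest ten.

480

Urban rows: R4, R5, R6, R7, R8, R9
Weighted sum = 245×85 + 640×298 + 640×381 + 400×597 + 470×568 + 280×131
  = 997825
Sum of weights = 85 + 298 + 381 + 597 + 568 + 131 = 2060
Weighted mean = 997825 / 2060 = 484.38107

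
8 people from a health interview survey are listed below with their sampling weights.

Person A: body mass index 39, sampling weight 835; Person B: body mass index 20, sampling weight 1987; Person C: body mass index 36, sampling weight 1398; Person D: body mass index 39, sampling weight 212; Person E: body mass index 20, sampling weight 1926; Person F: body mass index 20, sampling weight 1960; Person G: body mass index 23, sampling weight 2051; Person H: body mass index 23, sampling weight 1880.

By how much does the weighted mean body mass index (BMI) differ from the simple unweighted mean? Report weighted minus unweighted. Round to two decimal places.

-3.09

Unweighted sum = 220
Unweighted mean = 220 / 8 = 27.5
Weighted sum = 39×835 + 20×1987 + 36×1398 + 39×212 + 20×1926 + 20×1960 + 23×2051 + 23×1880
  = 32565 + 39740 + 50328 + 8268 + 38520 + 39200 + 47173 + 43240 = 299034
Sum of weights = 835 + 1987 + 1398 + 212 + 1926 + 1960 + 2051 + 1880 = 12249
Weighted mean = 299034 / 12249 = 24.412932
Difference (weighted minus unweighted) = -3.0870683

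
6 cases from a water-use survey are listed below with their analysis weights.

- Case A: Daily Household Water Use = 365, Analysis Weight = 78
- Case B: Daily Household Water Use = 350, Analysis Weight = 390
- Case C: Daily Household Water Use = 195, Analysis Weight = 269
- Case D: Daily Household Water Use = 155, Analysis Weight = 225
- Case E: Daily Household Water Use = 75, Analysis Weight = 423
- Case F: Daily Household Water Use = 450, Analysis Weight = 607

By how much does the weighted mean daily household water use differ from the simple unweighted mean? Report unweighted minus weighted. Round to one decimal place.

-14.7

Unweighted sum = 365 + 350 + 195 + 155 + 75 + 450 = 1590
Unweighted mean = 1590 / 6 = 265
Weighted sum = 365×78 + 350×390 + 195×269 + 155×225 + 75×423 + 450×607
  = 557175
Sum of weights = 78 + 390 + 269 + 225 + 423 + 607 = 1992
Weighted mean = 557175 / 1992 = 279.70633
Difference (unweighted minus weighted) = -14.706325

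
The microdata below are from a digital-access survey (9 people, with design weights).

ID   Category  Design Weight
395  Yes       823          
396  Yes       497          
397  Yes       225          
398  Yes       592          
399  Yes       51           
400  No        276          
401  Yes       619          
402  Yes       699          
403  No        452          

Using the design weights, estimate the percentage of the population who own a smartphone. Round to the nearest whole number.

Sum of weights for 'Yes' = 823 + 497 + 225 + 592 + 51 + 619 + 699 = 3506
Total weight = 823 + 497 + 225 + 592 + 51 + 276 + 619 + 699 + 452 = 4234
Weighted proportion = 3506 / 4234 = 0.82805857 → 82.805857%

83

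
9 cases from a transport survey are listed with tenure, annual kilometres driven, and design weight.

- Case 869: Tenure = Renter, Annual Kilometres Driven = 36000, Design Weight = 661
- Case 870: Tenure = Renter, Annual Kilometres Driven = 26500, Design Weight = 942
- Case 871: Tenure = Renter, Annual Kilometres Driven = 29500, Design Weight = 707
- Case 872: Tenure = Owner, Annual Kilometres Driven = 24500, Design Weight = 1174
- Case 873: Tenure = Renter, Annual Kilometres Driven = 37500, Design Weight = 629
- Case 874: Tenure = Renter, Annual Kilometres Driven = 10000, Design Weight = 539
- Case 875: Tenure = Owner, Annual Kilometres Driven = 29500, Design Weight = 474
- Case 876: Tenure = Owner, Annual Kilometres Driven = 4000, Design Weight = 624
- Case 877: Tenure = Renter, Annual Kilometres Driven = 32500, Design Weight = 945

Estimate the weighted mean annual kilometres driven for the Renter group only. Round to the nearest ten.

Renter rows: 869, 870, 871, 873, 874, 877
Weighted sum = 36000×661 + 26500×942 + 29500×707 + 37500×629 + 10000×539 + 32500×945
  = 23796000 + 24963000 + 20856500 + 23587500 + 5390000 + 30712500 = 129305500
Sum of weights = 661 + 942 + 707 + 629 + 539 + 945 = 4423
Weighted mean = 129305500 / 4423 = 29234.795

29230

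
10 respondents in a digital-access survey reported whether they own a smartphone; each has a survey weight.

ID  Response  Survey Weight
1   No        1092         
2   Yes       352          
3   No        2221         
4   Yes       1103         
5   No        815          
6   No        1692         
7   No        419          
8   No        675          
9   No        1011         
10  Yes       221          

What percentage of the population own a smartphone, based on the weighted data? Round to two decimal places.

17.46

Sum of weights for 'Yes' = 352 + 1103 + 221 = 1676
Total weight = 1092 + 352 + 2221 + 1103 + 815 + 1692 + 419 + 675 + 1011 + 221 = 9601
Weighted proportion = 1676 / 9601 = 0.17456515 → 17.456515%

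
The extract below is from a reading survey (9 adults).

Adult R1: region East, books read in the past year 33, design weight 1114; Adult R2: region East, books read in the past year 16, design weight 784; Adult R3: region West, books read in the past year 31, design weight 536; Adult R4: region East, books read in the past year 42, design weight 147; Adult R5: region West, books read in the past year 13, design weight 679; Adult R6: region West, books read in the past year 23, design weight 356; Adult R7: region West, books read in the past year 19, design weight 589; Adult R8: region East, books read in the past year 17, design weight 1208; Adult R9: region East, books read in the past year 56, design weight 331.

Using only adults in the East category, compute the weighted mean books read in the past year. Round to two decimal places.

26.38

East rows: R1, R2, R4, R8, R9
Weighted sum = 33×1114 + 16×784 + 42×147 + 17×1208 + 56×331
  = 36762 + 12544 + 6174 + 20536 + 18536 = 94552
Sum of weights = 1114 + 784 + 147 + 1208 + 331 = 3584
Weighted mean = 94552 / 3584 = 26.381696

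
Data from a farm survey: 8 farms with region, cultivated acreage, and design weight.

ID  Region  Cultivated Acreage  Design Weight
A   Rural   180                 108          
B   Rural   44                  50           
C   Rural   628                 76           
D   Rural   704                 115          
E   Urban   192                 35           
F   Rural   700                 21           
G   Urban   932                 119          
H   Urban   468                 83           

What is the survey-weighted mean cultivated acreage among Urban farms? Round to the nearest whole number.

660

Urban rows: E, G, H
Weighted sum = 192×35 + 932×119 + 468×83
  = 156472
Sum of weights = 35 + 119 + 83 = 237
Weighted mean = 156472 / 237 = 660.21941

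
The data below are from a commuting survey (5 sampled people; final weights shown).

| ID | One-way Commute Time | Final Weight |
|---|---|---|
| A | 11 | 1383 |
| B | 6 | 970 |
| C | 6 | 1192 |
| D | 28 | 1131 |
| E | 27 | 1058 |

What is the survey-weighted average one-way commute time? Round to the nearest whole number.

Weighted sum = 11×1383 + 6×970 + 6×1192 + 28×1131 + 27×1058
  = 88419
Sum of weights = 1383 + 970 + 1192 + 1131 + 1058 = 5734
Weighted mean = 88419 / 5734 = 15.420126

15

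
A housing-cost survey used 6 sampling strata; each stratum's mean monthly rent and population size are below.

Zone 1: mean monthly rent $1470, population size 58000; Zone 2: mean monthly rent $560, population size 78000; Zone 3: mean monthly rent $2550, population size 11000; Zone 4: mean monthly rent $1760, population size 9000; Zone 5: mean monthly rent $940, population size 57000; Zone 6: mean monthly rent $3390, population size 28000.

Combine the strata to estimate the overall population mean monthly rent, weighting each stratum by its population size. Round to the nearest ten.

1330

Σ Nₕ·x̄ₕ = 1470×58000 + 560×78000 + 2550×11000 + 1760×9000 + 940×57000 + 3390×28000
  = 321330000
Σ Nₕ = 58000 + 78000 + 11000 + 9000 + 57000 + 28000 = 241000
Overall mean = 321330000 / 241000 = 1333.3195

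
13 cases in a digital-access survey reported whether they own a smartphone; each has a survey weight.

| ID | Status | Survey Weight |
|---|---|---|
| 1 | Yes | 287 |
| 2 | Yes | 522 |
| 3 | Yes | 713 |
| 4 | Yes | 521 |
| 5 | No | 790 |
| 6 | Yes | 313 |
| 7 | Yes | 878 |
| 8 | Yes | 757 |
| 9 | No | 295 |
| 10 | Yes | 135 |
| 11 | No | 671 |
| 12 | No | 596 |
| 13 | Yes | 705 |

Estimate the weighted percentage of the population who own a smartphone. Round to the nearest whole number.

Sum of weights for 'Yes' = 287 + 522 + 713 + 521 + 313 + 878 + 757 + 135 + 705 = 4831
Total weight = 7183
Weighted proportion = 4831 / 7183 = 0.67256021 → 67.256021%

67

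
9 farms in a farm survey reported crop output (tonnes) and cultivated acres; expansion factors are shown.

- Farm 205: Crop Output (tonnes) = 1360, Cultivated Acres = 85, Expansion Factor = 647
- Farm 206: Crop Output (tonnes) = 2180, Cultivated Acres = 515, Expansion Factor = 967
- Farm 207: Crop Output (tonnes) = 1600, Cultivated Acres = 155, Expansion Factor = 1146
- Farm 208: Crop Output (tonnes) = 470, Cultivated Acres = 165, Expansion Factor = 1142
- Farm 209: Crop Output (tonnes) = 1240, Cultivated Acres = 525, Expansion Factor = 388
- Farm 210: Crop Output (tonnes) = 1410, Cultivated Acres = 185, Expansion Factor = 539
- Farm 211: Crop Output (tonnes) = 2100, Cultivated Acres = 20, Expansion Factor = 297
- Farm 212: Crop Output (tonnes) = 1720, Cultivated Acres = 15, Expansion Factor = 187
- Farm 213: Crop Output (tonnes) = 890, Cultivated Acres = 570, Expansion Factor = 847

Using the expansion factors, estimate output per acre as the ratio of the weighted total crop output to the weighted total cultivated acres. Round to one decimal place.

Σ wᵢ·y = 1360×647 + 2180×967 + 1600×1146 + 470×1142 + 1240×388 + 1410×539 + 2100×297 + 1720×187 + 890×847
  = 8298600
Σ wᵢ·x = 85×647 + 515×967 + 155×1146 + 165×1142 + 525×388 + 185×539 + 20×297 + 15×187 + 570×847
  = 54995 + 498005 + 177630 + 188430 + 203700 + 99715 + 5940 + 2805 + 482790 = 1714010
Ratio = 8298600 / 1714010 = 4.8416287

4.8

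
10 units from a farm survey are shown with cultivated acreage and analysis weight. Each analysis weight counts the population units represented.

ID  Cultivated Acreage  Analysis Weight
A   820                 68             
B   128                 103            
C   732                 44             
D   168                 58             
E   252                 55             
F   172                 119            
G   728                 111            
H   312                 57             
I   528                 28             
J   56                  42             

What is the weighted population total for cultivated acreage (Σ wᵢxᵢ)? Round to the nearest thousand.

Weighted total = 820×68 + 128×103 + 732×44 + 168×58 + 252×55 + 172×119 + 728×111 + 312×57 + 528×28 + 56×42
  = 55760 + 13184 + 32208 + 9744 + 13860 + 20468 + 80808 + 17784 + 14784 + 2352 = 260952

261000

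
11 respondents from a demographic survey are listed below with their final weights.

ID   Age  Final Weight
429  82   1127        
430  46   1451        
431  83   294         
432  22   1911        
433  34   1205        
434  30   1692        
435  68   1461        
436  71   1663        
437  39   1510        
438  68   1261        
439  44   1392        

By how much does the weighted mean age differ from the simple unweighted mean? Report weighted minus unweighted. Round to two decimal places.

Unweighted sum = 587
Unweighted mean = 587 / 11 = 53.363636
Weighted sum = 82×1127 + 46×1451 + 83×294 + 22×1911 + 34×1205 + 30×1692 + 68×1461 + 71×1663 + 39×1510 + 68×1261 + 44×1392
  = 92414 + 66746 + 24402 + 42042 + 40970 + 50760 + 99348 + 118073 + 58890 + 85748 + 61248 = 740641
Sum of weights = 1127 + 1451 + 294 + 1911 + 1205 + 1692 + 1461 + 1663 + 1510 + 1261 + 1392 = 14967
Weighted mean = 740641 / 14967 = 49.484934
Difference (weighted minus unweighted) = -3.8787028

-3.88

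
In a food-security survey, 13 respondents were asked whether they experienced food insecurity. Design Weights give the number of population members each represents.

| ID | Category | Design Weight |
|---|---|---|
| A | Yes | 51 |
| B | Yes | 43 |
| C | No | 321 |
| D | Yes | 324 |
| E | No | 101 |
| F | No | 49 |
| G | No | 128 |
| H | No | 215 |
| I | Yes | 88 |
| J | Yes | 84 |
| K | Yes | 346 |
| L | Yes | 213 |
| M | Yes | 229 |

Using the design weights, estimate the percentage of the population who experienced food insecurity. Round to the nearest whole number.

Sum of weights for 'Yes' = 51 + 43 + 324 + 88 + 84 + 346 + 213 + 229 = 1378
Total weight = 2192
Weighted proportion = 1378 / 2192 = 0.62864964 → 62.864964%

63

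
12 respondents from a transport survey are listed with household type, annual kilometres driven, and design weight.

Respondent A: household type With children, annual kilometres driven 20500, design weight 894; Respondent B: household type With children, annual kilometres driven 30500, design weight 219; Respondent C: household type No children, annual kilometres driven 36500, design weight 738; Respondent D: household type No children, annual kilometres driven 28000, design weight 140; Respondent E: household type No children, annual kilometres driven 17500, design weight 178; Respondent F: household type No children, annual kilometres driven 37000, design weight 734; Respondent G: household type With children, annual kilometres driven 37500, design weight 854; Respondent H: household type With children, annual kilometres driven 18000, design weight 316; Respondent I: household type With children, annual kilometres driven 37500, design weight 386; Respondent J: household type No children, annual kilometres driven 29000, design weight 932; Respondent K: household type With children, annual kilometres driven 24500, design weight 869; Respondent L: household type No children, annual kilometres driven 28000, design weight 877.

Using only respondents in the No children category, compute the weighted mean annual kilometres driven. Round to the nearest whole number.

No children rows: C, D, E, F, J, L
Weighted sum = 36500×738 + 28000×140 + 17500×178 + 37000×734 + 29000×932 + 28000×877
  = 26937000 + 3920000 + 3115000 + 27158000 + 27028000 + 24556000 = 112714000
Sum of weights = 738 + 140 + 178 + 734 + 932 + 877 = 3599
Weighted mean = 112714000 / 3599 = 31318.144

31318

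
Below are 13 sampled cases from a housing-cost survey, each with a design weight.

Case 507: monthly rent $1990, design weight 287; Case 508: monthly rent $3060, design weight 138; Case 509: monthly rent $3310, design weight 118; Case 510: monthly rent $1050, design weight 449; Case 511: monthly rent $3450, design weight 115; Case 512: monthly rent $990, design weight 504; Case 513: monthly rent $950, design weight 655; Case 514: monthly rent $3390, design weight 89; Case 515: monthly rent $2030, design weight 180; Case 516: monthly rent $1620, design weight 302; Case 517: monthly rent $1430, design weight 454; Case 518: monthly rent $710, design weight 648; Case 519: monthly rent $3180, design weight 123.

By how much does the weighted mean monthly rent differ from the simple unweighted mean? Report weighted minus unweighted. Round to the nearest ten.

-600

Unweighted sum = 27160
Unweighted mean = 27160 / 13 = 2089.2308
Weighted sum = 6030190
Sum of weights = 4062
Weighted mean = 6030190 / 4062 = 1484.5372
Difference (weighted minus unweighted) = -604.6936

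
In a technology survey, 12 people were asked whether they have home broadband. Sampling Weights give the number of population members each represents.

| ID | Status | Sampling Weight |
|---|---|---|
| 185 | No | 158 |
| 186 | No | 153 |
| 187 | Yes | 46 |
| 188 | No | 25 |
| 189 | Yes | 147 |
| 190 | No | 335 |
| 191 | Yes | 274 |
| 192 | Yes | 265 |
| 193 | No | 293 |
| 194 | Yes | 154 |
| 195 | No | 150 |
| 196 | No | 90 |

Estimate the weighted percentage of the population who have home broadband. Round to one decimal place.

42.4

Sum of weights for 'Yes' = 46 + 147 + 274 + 265 + 154 = 886
Total weight = 2090
Weighted proportion = 886 / 2090 = 0.42392344 → 42.392344%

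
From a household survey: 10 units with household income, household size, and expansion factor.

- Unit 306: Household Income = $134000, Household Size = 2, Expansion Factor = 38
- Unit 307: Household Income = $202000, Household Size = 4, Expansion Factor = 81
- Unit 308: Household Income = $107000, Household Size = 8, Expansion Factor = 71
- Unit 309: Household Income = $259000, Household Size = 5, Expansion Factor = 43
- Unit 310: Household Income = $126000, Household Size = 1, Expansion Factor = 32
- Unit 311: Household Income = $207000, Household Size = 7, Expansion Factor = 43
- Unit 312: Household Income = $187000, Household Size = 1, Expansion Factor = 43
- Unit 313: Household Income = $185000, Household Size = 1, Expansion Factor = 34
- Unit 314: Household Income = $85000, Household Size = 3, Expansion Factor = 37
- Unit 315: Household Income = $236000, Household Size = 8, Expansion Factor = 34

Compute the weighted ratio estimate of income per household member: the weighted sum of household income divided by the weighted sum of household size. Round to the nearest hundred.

Σ wᵢ·y = 78621000
Σ wᵢ·x = 2×38 + 4×81 + 8×71 + 5×43 + 1×32 + 7×43 + 1×43 + 1×34 + 3×37 + 8×34
  = 76 + 324 + 568 + 215 + 32 + 301 + 43 + 34 + 111 + 272 = 1976
Ratio = 78621000 / 1976 = 39787.955

39800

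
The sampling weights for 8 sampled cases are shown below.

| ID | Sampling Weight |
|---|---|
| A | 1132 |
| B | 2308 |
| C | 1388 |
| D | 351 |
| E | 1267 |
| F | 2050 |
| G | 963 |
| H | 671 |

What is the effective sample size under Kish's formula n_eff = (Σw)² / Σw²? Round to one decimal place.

Σ wᵢ = 1132 + 2308 + 1388 + 351 + 1267 + 2050 + 963 + 671 = 10130
Σ wᵢ² = 1281424 + 5326864 + 1926544 + 123201 + 1605289 + 4202500 + 927369 + 450241 = 15843432
n_eff = 10130² / 15843432 = 102616900 / 15843432 = 6.4769363

6.5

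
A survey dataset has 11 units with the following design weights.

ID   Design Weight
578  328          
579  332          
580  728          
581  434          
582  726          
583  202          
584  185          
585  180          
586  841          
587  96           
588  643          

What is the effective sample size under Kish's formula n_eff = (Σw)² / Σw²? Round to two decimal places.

Σ wᵢ = 328 + 332 + 728 + 434 + 726 + 202 + 185 + 180 + 841 + 96 + 643 = 4695
Σ wᵢ² = 2700599
n_eff = 4695² / 2700599 = 22043025 / 2700599 = 8.1622725

8.16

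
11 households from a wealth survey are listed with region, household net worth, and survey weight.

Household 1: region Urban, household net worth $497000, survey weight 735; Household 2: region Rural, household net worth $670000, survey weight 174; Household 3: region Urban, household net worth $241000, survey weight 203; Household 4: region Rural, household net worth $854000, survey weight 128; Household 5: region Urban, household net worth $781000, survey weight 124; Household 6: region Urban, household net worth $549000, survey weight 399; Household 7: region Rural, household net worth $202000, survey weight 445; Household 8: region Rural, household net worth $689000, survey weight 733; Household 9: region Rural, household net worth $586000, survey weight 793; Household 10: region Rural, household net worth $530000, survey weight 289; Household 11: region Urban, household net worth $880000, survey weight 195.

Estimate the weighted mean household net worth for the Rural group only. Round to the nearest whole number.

561548

Rural rows: 2, 4, 7, 8, 9, 10
Weighted sum = 670000×174 + 854000×128 + 202000×445 + 689000×733 + 586000×793 + 530000×289
  = 116580000 + 109312000 + 89890000 + 505037000 + 464698000 + 153170000 = 1438687000
Sum of weights = 174 + 128 + 445 + 733 + 793 + 289 = 2562
Weighted mean = 1438687000 / 2562 = 561548.4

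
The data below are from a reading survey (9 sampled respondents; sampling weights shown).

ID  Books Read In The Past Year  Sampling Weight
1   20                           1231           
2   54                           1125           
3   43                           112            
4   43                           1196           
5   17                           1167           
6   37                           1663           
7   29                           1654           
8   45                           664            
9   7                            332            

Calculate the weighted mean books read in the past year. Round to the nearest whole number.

Weighted sum = 20×1231 + 54×1125 + 43×112 + 43×1196 + 17×1167 + 37×1663 + 29×1654 + 45×664 + 7×332
  = 24620 + 60750 + 4816 + 51428 + 19839 + 61531 + 47966 + 29880 + 2324 = 303154
Sum of weights = 1231 + 1125 + 112 + 1196 + 1167 + 1663 + 1654 + 664 + 332 = 9144
Weighted mean = 303154 / 9144 = 33.153325

33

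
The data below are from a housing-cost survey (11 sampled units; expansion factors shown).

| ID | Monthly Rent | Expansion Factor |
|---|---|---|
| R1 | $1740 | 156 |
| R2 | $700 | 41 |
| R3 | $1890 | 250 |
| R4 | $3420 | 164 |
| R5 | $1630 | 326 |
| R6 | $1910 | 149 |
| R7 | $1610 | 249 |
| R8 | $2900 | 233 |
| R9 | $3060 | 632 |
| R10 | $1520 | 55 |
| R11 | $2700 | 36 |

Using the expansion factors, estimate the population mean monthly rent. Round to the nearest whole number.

2331

Weighted sum = 1740×156 + 700×41 + 1890×250 + 3420×164 + 1630×326 + 1910×149 + 1610×249 + 2900×233 + 3060×632 + 1520×55 + 2700×36
  = 5340800
Sum of weights = 156 + 41 + 250 + 164 + 326 + 149 + 249 + 233 + 632 + 55 + 36 = 2291
Weighted mean = 5340800 / 2291 = 2331.2091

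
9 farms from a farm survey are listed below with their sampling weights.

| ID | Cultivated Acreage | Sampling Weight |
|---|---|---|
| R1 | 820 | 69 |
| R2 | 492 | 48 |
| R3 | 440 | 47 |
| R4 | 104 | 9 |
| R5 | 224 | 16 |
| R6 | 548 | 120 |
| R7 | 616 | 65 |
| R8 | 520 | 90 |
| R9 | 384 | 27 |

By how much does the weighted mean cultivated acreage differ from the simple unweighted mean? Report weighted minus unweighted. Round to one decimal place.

Unweighted sum = 4148
Unweighted mean = 4148 / 9 = 460.88889
Weighted sum = 268364
Sum of weights = 69 + 48 + 47 + 9 + 16 + 120 + 65 + 90 + 27 = 491
Weighted mean = 268364 / 491 = 546.56619
Difference (weighted minus unweighted) = 85.677303

85.7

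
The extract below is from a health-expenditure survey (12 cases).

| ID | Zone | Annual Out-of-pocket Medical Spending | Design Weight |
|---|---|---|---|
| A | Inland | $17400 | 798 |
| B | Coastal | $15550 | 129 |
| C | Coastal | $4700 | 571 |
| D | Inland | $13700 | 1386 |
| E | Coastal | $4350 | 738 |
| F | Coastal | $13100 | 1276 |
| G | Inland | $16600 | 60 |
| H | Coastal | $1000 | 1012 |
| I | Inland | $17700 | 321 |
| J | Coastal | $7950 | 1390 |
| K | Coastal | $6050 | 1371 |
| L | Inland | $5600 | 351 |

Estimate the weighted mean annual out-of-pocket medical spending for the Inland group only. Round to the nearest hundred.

14200

Inland rows: A, D, G, I, L
Weighted sum = 17400×798 + 13700×1386 + 16600×60 + 17700×321 + 5600×351
  = 13885200 + 18988200 + 996000 + 5681700 + 1965600 = 41516700
Sum of weights = 798 + 1386 + 60 + 321 + 351 = 2916
Weighted mean = 41516700 / 2916 = 14237.551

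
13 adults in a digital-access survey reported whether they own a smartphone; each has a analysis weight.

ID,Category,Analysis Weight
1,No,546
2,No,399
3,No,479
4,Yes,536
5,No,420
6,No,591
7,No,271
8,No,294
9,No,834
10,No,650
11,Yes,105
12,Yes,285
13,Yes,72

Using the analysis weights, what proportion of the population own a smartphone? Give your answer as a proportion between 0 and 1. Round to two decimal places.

0.18

Sum of weights for 'Yes' = 536 + 105 + 285 + 72 = 998
Total weight = 5482
Weighted proportion = 998 / 5482 = 0.18205035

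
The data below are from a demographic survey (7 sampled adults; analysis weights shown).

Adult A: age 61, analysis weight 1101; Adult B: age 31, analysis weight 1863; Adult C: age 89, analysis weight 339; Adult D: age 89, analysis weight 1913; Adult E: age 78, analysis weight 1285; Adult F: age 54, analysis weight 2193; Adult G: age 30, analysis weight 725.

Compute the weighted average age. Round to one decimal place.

60.1

Weighted sum = 61×1101 + 31×1863 + 89×339 + 89×1913 + 78×1285 + 54×2193 + 30×725
  = 565744
Sum of weights = 1101 + 1863 + 339 + 1913 + 1285 + 2193 + 725 = 9419
Weighted mean = 565744 / 9419 = 60.064126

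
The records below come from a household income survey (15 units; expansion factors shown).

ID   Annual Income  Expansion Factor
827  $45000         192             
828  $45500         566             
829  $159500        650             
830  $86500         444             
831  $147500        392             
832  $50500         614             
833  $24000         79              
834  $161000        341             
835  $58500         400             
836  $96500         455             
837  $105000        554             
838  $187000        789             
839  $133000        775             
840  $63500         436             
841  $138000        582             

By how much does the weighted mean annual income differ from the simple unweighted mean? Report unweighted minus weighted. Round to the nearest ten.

-10840

Unweighted sum = 1501000
Unweighted mean = 1501000 / 15 = 100066.67
Weighted sum = 806195500
Sum of weights = 7269
Weighted mean = 806195500 / 7269 = 110908.72
Difference (unweighted minus weighted) = -10842.055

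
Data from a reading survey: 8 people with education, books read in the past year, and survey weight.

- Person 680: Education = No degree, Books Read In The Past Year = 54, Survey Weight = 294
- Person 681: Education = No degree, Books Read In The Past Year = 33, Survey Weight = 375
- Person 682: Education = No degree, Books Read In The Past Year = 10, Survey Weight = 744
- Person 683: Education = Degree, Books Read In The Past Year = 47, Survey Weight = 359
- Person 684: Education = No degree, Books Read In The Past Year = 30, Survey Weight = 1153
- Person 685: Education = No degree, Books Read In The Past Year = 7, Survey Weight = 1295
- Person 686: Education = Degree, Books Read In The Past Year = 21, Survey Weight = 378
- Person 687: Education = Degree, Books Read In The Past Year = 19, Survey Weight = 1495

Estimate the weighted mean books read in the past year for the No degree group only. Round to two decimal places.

20.55

No degree rows: 680, 681, 682, 684, 685
Weighted sum = 54×294 + 33×375 + 10×744 + 30×1153 + 7×1295
  = 79346
Sum of weights = 294 + 375 + 744 + 1153 + 1295 = 3861
Weighted mean = 79346 / 3861 = 20.550635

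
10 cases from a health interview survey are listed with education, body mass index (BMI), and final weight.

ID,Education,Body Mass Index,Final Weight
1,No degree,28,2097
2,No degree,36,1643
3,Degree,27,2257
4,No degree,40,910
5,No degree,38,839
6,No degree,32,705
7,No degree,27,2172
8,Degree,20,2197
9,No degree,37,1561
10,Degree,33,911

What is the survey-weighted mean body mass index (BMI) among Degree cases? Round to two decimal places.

Degree rows: 3, 8, 10
Weighted sum = 27×2257 + 20×2197 + 33×911
  = 60939 + 43940 + 30063 = 134942
Sum of weights = 2257 + 2197 + 911 = 5365
Weighted mean = 134942 / 5365 = 25.152283

25.15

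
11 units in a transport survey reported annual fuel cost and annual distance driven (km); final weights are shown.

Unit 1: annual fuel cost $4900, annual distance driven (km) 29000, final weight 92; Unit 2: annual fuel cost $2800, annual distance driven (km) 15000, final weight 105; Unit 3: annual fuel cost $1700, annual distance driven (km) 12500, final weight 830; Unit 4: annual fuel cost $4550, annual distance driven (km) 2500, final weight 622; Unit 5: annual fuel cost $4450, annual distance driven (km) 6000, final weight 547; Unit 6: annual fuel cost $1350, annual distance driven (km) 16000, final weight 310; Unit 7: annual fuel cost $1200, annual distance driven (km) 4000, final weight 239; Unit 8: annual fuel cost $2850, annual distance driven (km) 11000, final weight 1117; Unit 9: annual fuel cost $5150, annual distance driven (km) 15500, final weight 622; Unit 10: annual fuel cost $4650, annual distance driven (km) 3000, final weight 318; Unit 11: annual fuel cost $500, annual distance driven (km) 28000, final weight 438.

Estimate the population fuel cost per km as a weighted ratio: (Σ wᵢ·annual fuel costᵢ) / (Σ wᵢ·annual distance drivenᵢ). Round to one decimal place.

Σ wᵢ·y = 4900×92 + 2800×105 + 1700×830 + 4550×622 + 4450×547 + 1350×310 + 1200×239 + 2850×1117 + 5150×622 + 4650×318 + 500×438
  = 450800 + 294000 + 1411000 + 2830100 + 2434150 + 418500 + 286800 + 3183450 + 3203300 + 1478700 + 219000 = 16209800
Σ wᵢ·x = 60517000
Ratio = 16209800 / 60517000 = 0.26785531

0.3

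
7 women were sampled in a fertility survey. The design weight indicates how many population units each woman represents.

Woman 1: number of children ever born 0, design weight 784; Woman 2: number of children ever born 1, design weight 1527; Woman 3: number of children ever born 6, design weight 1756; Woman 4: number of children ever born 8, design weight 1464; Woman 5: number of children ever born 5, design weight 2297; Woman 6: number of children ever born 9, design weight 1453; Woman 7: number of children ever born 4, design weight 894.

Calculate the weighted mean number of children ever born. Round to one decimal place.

Weighted sum = 0×784 + 1×1527 + 6×1756 + 8×1464 + 5×2297 + 9×1453 + 4×894
  = 51913
Sum of weights = 784 + 1527 + 1756 + 1464 + 2297 + 1453 + 894 = 10175
Weighted mean = 51913 / 10175 = 5.1020147

5.1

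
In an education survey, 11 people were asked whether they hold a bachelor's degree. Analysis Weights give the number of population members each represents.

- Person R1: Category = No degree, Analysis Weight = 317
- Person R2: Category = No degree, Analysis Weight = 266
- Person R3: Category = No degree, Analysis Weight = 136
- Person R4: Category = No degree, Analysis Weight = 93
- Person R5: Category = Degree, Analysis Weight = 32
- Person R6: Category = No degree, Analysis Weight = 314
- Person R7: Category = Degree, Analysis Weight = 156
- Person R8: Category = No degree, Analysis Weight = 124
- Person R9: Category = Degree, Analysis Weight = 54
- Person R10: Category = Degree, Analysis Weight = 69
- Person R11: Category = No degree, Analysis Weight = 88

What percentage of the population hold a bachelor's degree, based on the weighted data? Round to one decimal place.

18.9

Sum of weights for 'Degree' = 32 + 156 + 54 + 69 = 311
Total weight = 317 + 266 + 136 + 93 + 32 + 314 + 156 + 124 + 54 + 69 + 88 = 1649
Weighted proportion = 311 / 1649 = 0.18859915 → 18.859915%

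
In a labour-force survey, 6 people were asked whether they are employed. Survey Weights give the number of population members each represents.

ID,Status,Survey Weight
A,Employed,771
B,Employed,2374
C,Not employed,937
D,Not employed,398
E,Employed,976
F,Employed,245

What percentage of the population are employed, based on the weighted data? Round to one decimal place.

76.6

Sum of weights for 'Employed' = 771 + 2374 + 976 + 245 = 4366
Total weight = 771 + 2374 + 937 + 398 + 976 + 245 = 5701
Weighted proportion = 4366 / 5701 = 0.76583056 → 76.583056%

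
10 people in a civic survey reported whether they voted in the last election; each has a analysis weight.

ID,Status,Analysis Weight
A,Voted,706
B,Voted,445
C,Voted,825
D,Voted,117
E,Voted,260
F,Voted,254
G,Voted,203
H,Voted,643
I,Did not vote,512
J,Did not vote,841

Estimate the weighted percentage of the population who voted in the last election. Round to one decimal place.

71.8

Sum of weights for 'Voted' = 706 + 445 + 825 + 117 + 260 + 254 + 203 + 643 = 3453
Total weight = 706 + 445 + 825 + 117 + 260 + 254 + 203 + 643 + 512 + 841 = 4806
Weighted proportion = 3453 / 4806 = 0.7184769 → 71.84769%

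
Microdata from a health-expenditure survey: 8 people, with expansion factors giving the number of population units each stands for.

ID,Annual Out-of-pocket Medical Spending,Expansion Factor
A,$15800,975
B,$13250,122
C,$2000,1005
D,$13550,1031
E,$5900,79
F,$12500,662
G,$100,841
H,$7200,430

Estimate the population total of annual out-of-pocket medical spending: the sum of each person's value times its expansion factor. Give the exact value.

Weighted total = 15800×975 + 13250×122 + 2000×1005 + 13550×1031 + 5900×79 + 12500×662 + 100×841 + 7200×430
  = 15405000 + 1616500 + 2010000 + 13970050 + 466100 + 8275000 + 84100 + 3096000 = 44922750

44922750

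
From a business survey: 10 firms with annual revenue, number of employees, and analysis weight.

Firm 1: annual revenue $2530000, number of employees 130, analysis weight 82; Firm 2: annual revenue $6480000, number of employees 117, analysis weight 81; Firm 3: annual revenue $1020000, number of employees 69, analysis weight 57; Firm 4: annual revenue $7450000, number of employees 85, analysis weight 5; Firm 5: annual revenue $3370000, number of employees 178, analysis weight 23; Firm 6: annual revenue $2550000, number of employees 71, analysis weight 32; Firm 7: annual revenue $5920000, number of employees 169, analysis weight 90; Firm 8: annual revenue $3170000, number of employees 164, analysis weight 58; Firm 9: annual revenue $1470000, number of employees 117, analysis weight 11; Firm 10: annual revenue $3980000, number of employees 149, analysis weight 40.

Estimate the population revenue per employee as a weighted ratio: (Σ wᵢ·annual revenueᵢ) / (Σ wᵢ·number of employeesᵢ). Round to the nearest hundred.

Σ wᵢ·y = 2530000×82 + 6480000×81 + 1020000×57 + 7450000×5 + 3370000×23 + 2550000×32 + 5920000×90 + 3170000×58 + 1470000×11 + 3980000×40
  = 207460000 + 524880000 + 58140000 + 37250000 + 77510000 + 81600000 + 532800000 + 183860000 + 16170000 + 159200000 = 1878870000
Σ wᵢ·x = 130×82 + 117×81 + 69×57 + 85×5 + 178×23 + 71×32 + 169×90 + 164×58 + 117×11 + 149×40
  = 62830
Ratio = 1878870000 / 62830 = 29904.027

29900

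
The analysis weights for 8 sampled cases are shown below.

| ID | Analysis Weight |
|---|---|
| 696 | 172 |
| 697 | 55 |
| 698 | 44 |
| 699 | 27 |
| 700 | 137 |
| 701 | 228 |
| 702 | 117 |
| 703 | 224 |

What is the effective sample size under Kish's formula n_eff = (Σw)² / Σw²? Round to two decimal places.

Σ wᵢ = 172 + 55 + 44 + 27 + 137 + 228 + 117 + 224 = 1004
Σ wᵢ² = 29584 + 3025 + 1936 + 729 + 18769 + 51984 + 13689 + 50176 = 169892
n_eff = 1004² / 169892 = 1008016 / 169892 = 5.9332753

5.93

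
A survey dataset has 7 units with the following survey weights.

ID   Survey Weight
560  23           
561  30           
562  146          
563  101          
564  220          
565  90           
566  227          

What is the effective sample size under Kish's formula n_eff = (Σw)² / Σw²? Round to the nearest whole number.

Σ wᵢ = 837
Σ wᵢ² = 529 + 900 + 21316 + 10201 + 48400 + 8100 + 51529 = 140975
n_eff = 837² / 140975 = 700569 / 140975 = 4.9694556

5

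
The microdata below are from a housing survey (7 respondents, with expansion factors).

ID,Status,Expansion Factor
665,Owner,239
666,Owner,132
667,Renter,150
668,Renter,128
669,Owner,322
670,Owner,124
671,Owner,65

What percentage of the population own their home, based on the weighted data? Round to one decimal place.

76.0

Sum of weights for 'Owner' = 239 + 132 + 322 + 124 + 65 = 882
Total weight = 239 + 132 + 150 + 128 + 322 + 124 + 65 = 1160
Weighted proportion = 882 / 1160 = 0.76034483 → 76.034483%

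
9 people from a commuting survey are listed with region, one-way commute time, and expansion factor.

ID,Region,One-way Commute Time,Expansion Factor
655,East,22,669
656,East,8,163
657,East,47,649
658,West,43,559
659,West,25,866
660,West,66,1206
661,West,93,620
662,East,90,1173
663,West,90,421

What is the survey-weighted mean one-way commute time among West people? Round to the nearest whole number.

60

West rows: 658, 659, 660, 661, 663
Weighted sum = 43×559 + 25×866 + 66×1206 + 93×620 + 90×421
  = 24037 + 21650 + 79596 + 57660 + 37890 = 220833
Sum of weights = 3672
Weighted mean = 220833 / 3672 = 60.139706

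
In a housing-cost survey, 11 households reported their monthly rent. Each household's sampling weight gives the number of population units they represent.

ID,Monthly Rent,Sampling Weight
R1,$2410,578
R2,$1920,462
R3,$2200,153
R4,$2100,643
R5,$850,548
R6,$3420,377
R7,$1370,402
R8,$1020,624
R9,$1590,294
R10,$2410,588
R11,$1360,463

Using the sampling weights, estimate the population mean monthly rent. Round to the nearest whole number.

Weighted sum = 2410×578 + 1920×462 + 2200×153 + 2100×643 + 850×548 + 3420×377 + 1370×402 + 1020×624 + 1590×294 + 2410×588 + 1360×463
  = 9423500
Sum of weights = 578 + 462 + 153 + 643 + 548 + 377 + 402 + 624 + 294 + 588 + 463 = 5132
Weighted mean = 9423500 / 5132 = 1836.2237

1836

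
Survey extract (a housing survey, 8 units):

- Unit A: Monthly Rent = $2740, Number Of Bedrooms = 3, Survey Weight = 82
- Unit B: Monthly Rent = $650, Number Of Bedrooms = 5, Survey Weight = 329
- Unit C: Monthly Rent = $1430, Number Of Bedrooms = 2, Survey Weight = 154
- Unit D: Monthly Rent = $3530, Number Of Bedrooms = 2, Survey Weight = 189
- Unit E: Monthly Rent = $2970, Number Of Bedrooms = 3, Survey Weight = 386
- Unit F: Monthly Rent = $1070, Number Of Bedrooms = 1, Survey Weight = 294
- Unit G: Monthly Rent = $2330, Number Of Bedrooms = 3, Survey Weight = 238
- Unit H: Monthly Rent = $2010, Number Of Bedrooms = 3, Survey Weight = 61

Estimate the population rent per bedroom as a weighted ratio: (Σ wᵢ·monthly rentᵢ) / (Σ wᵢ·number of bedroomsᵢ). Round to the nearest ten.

700

Σ wᵢ·y = 3464070
Σ wᵢ·x = 3×82 + 5×329 + 2×154 + 2×189 + 3×386 + 1×294 + 3×238 + 3×61
  = 4926
Ratio = 3464070 / 4926 = 703.22168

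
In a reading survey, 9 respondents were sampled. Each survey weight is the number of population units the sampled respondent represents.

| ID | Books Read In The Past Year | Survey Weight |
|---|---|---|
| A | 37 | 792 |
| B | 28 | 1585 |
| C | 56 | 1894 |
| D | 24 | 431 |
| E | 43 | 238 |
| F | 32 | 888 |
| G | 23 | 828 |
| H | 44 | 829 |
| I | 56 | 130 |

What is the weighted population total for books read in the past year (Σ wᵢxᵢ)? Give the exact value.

291542

Weighted total = 37×792 + 28×1585 + 56×1894 + 24×431 + 43×238 + 32×888 + 23×828 + 44×829 + 56×130
  = 29304 + 44380 + 106064 + 10344 + 10234 + 28416 + 19044 + 36476 + 7280 = 291542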